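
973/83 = 11 + 60/83 = 11.72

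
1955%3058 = 1955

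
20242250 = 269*75250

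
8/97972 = 2/24493 = 0.00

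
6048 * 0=0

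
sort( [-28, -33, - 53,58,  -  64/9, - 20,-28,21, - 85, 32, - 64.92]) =[ - 85, - 64.92, - 53, - 33, - 28, - 28, - 20,-64/9, 21,32, 58 ] 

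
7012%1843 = 1483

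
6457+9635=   16092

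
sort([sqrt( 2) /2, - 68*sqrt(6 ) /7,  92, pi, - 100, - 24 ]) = [ - 100,  -  24, - 68 * sqrt( 6 )/7, sqrt( 2) /2 , pi, 92]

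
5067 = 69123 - 64056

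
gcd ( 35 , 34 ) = 1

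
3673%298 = 97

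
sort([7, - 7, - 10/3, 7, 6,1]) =[ - 7, - 10/3,1,6, 7,7]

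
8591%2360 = 1511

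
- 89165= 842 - 90007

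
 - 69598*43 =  - 2992714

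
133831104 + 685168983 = 819000087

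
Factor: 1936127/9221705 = 5^(- 1 )*29^1*66763^1*1844341^( - 1)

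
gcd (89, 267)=89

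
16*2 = 32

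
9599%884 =759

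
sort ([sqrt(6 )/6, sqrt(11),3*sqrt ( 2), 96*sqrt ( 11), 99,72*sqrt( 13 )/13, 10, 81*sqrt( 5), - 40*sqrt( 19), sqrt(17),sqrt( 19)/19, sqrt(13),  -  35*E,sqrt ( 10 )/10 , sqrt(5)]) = [  -  40*sqrt( 19), - 35 * E,sqrt(19 )/19,sqrt (10)/10,sqrt(6)/6 , sqrt ( 5), sqrt( 11),sqrt( 13),  sqrt( 17), 3*sqrt(2), 10,72*sqrt( 13)/13,99, 81*sqrt(5), 96*sqrt(11)] 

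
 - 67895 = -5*13579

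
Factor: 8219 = 8219^1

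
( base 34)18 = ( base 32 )1a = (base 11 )39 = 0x2A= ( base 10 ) 42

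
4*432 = 1728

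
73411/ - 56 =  - 73411/56 = - 1310.91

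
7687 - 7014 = 673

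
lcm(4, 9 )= 36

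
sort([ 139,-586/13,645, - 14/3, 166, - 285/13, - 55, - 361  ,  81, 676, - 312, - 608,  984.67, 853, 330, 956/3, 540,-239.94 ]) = [-608, - 361, - 312, - 239.94, - 55,-586/13,-285/13,-14/3, 81, 139,  166, 956/3,330, 540, 645,676,853 , 984.67 ]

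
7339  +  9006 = 16345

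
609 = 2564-1955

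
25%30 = 25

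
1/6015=1/6015 = 0.00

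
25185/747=8395/249 = 33.71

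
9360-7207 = 2153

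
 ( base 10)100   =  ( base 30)3A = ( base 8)144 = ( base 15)6A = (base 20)50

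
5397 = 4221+1176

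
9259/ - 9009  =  -9259/9009 = -1.03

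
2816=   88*32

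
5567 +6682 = 12249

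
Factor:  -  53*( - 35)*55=102025 =5^2 * 7^1 *11^1*53^1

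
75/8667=25/2889 =0.01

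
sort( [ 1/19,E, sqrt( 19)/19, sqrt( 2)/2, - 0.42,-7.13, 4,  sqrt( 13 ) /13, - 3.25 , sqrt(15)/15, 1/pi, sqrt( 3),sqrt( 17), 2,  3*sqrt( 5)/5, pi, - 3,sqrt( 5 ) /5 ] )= [ - 7.13, - 3.25,  -  3  ,-0.42, 1/19, sqrt(19 ) /19,sqrt(15 ) /15 , sqrt (13)/13, 1/pi, sqrt ( 5 ) /5, sqrt ( 2 ) /2, 3 * sqrt(5 ) /5, sqrt( 3 ), 2,E,pi,4 , sqrt( 17 )]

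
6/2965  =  6/2965 =0.00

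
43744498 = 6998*6251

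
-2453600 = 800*( - 3067)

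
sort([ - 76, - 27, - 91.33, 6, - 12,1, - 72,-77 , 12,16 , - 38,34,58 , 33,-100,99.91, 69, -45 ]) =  [ -100 ,-91.33,-77, - 76,  -  72,  -  45 ,-38,-27 , -12,1,6 , 12, 16, 33 , 34,58, 69 , 99.91 ]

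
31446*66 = 2075436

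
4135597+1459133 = 5594730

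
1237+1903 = 3140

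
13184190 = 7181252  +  6002938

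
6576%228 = 192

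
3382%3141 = 241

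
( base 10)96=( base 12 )80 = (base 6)240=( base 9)116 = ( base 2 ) 1100000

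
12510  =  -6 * (-2085)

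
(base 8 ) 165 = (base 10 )117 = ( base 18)69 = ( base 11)A7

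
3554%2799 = 755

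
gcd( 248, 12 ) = 4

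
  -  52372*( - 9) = 471348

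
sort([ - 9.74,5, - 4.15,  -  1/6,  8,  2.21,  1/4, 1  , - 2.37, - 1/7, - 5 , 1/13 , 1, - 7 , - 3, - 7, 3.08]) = [ - 9.74, - 7, - 7,  -  5, - 4.15, - 3,  -  2.37, - 1/6, - 1/7, 1/13,1/4, 1 , 1,2.21, 3.08,5, 8] 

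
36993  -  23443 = 13550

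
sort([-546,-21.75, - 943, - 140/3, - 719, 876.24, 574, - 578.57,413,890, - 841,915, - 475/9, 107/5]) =[ - 943, - 841, - 719, - 578.57,-546, - 475/9, - 140/3, -21.75, 107/5,413, 574, 876.24,890, 915] 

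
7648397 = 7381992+266405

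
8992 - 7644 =1348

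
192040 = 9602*20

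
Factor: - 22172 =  - 2^2*23^1*241^1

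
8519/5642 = 1 + 411/806 = 1.51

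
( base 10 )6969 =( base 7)26214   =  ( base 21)FGI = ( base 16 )1b39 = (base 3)100120010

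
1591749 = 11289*141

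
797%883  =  797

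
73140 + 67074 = 140214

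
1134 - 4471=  -3337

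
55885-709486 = -653601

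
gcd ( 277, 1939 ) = 277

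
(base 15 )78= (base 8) 161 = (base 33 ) 3e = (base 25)4D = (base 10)113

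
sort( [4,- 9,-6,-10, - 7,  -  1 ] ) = [ - 10,- 9, - 7, - 6, - 1,4]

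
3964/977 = 4+ 56/977= 4.06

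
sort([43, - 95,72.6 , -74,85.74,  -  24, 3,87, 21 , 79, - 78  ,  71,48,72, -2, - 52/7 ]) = [- 95, - 78,-74 , -24, - 52/7, - 2, 3,21,43,  48, 71,  72,72.6,79,85.74,  87 ]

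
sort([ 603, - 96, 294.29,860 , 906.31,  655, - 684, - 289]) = [ -684, - 289,-96,294.29, 603,  655, 860, 906.31]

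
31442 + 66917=98359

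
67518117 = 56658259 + 10859858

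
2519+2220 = 4739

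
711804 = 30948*23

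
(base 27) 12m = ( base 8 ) 1445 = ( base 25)175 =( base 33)OD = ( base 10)805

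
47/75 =47/75 = 0.63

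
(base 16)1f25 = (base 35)6hs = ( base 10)7973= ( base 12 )4745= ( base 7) 32150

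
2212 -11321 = - 9109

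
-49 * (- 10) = 490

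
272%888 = 272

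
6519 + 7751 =14270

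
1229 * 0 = 0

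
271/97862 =271/97862 = 0.00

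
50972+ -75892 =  - 24920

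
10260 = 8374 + 1886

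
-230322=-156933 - 73389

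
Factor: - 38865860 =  - 2^2*5^1*11^1*23^1*7681^1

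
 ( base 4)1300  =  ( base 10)112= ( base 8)160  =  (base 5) 422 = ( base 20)5C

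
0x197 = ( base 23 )HG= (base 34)BX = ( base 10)407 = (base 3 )120002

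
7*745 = 5215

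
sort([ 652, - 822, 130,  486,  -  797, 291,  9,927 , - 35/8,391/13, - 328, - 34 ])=[-822, - 797, - 328, - 34, - 35/8,9,391/13, 130,291, 486, 652, 927 ] 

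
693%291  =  111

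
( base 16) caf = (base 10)3247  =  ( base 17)b40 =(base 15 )e67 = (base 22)6fd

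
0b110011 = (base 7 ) 102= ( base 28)1n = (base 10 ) 51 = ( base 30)1l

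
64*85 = 5440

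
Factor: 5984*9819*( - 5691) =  - 2^5*3^3 * 7^1*11^1 * 17^1*271^1 *1091^1 = -  334385495136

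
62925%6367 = 5622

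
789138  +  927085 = 1716223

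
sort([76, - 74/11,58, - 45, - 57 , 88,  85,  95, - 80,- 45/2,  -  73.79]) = [-80, - 73.79, -57, - 45,  -  45/2,  -  74/11, 58,76, 85,88, 95] 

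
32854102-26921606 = 5932496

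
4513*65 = 293345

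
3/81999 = 1/27333  =  0.00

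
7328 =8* 916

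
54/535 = 54/535 = 0.10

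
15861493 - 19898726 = - 4037233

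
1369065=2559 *535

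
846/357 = 2  +  44/119 = 2.37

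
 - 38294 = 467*(  -  82) 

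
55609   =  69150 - 13541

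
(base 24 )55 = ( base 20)65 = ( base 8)175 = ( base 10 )125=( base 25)50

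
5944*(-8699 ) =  - 51706856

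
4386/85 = 258/5 = 51.60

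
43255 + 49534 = 92789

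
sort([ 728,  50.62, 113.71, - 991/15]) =[- 991/15, 50.62,113.71, 728]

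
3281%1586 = 109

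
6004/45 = 133 + 19/45= 133.42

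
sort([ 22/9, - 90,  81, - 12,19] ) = [-90, - 12, 22/9,19,81] 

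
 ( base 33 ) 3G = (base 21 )5A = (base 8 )163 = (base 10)115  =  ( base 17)6D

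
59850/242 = 247+ 38/121 = 247.31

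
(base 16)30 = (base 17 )2e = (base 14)36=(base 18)2C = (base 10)48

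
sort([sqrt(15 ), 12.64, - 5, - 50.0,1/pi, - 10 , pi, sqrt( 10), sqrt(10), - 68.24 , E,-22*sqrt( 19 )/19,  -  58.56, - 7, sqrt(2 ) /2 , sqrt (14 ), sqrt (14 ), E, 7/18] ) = [-68.24,-58.56,-50.0,-10, - 7, -22*sqrt(19)/19, - 5, 1/pi,7/18, sqrt( 2)/2,E , E, pi, sqrt(10 ), sqrt(10), sqrt ( 14 ) , sqrt( 14),sqrt(15 ), 12.64 ]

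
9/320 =9/320   =  0.03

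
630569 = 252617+377952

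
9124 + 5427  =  14551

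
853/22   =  38+17/22 = 38.77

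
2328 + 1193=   3521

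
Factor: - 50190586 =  - 2^1*199^1*126107^1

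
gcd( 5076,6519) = 3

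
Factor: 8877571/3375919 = 29^( - 1)*751^1*11821^1* 116411^( - 1)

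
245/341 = 245/341  =  0.72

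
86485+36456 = 122941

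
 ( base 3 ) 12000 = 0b10000111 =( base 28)4n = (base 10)135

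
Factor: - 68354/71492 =-34177/35746=- 2^( - 1)*11^1*13^1*61^(-1)*239^1*293^( - 1)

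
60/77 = 60/77 = 0.78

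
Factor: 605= 5^1*11^2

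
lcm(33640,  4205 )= 33640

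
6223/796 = 7+651/796 = 7.82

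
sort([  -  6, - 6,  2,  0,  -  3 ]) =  [ - 6, - 6, -3,0  ,  2 ] 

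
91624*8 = 732992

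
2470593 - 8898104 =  - 6427511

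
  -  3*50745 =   -  152235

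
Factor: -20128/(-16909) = 2^5*17^1*457^( - 1)=544/457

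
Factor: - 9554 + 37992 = 28438 = 2^1*59^1* 241^1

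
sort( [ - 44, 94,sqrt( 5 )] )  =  [ - 44, sqrt( 5), 94]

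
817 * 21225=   17340825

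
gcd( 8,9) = 1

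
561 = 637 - 76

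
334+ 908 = 1242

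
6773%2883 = 1007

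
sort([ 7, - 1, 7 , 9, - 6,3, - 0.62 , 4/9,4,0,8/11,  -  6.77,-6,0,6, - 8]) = [-8,-6.77, -6,-6,-1,-0.62,  0, 0 , 4/9, 8/11,  3, 4, 6, 7,7,9]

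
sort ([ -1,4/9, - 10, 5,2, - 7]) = [-10,  -  7,-1, 4/9, 2 , 5 ] 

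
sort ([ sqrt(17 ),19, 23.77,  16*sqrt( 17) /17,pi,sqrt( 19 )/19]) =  [sqrt( 19 ) /19,pi,16*sqrt( 17 )/17,sqrt (17 ),19,23.77 ] 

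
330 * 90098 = 29732340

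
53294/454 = 117 + 88/227 = 117.39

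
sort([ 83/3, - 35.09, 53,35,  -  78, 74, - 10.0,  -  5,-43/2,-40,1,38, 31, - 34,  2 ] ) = [ - 78, - 40,-35.09, - 34, - 43/2, - 10.0 , - 5, 1, 2,83/3,31,35,38,53, 74 ]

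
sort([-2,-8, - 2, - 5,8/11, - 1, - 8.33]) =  [-8.33,-8, - 5,-2  , - 2, - 1,8/11 ] 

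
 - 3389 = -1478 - 1911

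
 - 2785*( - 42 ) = 116970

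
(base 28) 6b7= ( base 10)5019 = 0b1001110011011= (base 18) F8F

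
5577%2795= 2782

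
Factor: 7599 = 3^1*17^1*149^1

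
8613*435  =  3746655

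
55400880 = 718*77160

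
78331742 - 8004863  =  70326879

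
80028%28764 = 22500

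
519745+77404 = 597149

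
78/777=26/259 = 0.10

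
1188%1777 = 1188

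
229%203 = 26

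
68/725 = 68/725 = 0.09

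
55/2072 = 55/2072 = 0.03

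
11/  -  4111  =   - 11/4111 = - 0.00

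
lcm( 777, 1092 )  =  40404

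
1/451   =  1/451 = 0.00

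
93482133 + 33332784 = 126814917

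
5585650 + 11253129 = 16838779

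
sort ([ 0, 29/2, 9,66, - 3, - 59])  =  [ - 59, - 3, 0, 9,29/2, 66 ] 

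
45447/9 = 15149/3 = 5049.67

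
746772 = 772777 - 26005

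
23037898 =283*81406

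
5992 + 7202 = 13194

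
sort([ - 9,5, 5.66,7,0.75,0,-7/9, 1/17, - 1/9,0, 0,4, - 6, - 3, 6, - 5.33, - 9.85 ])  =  [ - 9.85, - 9,-6,-5.33, - 3, - 7/9, - 1/9,0,0,0,1/17, 0.75,  4,  5, 5.66, 6,7]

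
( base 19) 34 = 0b111101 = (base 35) 1q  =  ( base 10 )61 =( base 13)49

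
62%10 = 2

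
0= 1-1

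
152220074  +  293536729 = 445756803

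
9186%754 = 138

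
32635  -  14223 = 18412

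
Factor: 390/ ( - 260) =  - 2^( - 1)*3^1 =- 3/2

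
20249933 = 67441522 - 47191589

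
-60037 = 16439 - 76476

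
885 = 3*295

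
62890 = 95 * 662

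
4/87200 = 1/21800 = 0.00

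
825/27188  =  825/27188  =  0.03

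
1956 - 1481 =475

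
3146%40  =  26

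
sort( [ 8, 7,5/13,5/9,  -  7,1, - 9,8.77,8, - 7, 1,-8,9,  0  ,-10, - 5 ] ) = [ - 10,-9, - 8 ,  -  7, - 7, - 5,0,5/13, 5/9,1,1,  7,8, 8,8.77,9]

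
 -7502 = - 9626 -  - 2124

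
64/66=32/33 = 0.97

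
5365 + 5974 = 11339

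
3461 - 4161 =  - 700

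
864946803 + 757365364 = 1622312167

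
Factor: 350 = 2^1*5^2*7^1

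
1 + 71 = 72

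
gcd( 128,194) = 2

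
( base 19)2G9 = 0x40B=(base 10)1035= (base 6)4443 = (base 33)VC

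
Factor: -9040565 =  - 5^1*113^1*16001^1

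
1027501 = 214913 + 812588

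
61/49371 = 61/49371 = 0.00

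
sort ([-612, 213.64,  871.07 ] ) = [-612, 213.64,871.07]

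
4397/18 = 4397/18  =  244.28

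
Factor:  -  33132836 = - 2^2*11^1*753019^1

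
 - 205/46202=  - 205/46202= -0.00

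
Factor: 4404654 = 2^1*3^2*244703^1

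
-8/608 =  - 1 + 75/76 = - 0.01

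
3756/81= 46 + 10/27 = 46.37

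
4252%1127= 871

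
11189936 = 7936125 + 3253811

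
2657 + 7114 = 9771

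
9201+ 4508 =13709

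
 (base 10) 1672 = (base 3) 2021221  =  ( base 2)11010001000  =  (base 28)23K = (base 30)1PM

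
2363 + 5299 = 7662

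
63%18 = 9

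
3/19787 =3/19787  =  0.00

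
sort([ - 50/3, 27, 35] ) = [ - 50/3,27,35]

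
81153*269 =21830157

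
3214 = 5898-2684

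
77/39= 1 + 38/39=1.97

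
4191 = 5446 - 1255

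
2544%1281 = 1263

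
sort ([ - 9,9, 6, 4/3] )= [ - 9,4/3, 6,9]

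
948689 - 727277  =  221412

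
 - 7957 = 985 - 8942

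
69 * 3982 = 274758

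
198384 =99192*2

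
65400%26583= 12234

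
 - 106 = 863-969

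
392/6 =196/3  =  65.33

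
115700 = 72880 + 42820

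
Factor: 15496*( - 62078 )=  - 2^4*13^1*149^1*31039^1 = - 961960688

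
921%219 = 45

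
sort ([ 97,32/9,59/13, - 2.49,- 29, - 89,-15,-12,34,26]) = [  -  89, - 29 , - 15 , - 12, - 2.49,32/9,59/13 , 26,34,97]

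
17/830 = 17/830=0.02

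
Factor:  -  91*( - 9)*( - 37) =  - 3^2*7^1*13^1 * 37^1 = - 30303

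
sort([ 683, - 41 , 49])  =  [ - 41, 49,  683]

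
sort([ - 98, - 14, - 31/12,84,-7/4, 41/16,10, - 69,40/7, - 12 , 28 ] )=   [-98,-69,-14,-12, - 31/12,-7/4,41/16,40/7 , 10, 28,84]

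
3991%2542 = 1449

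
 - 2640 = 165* ( - 16 ) 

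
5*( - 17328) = -86640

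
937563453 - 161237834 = 776325619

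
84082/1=84082 =84082.00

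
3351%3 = 0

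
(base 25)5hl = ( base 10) 3571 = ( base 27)4O7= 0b110111110011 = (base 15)10d1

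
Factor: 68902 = 2^1*47^1*733^1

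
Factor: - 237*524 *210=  - 26079480 = - 2^3*3^2 * 5^1*7^1*79^1*131^1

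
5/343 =5/343 = 0.01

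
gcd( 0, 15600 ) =15600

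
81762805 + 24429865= 106192670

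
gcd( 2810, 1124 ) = 562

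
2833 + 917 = 3750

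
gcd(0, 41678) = 41678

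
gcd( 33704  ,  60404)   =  4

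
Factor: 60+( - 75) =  - 15 = - 3^1*5^1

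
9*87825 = 790425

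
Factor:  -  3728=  - 2^4*233^1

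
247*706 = 174382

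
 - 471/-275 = 471/275 = 1.71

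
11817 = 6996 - -4821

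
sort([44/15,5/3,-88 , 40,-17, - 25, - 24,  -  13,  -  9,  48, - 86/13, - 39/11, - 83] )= [  -  88, - 83, - 25,-24 ,- 17, - 13, - 9,  -  86/13,-39/11, 5/3, 44/15, 40, 48]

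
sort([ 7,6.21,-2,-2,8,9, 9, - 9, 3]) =[-9, - 2 ,-2,3, 6.21, 7,8,9, 9]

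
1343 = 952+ 391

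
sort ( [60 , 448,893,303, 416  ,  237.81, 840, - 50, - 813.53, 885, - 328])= [ - 813.53,-328, - 50,  60 , 237.81,303,416, 448,840, 885, 893 ] 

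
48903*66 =3227598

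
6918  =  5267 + 1651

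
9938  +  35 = 9973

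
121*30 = 3630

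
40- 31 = 9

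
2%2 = 0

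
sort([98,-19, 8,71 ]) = [ - 19,8,71,98 ] 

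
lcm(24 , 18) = 72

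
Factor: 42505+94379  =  136884 = 2^2*3^1*11^1*17^1*61^1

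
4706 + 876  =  5582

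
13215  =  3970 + 9245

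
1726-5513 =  - 3787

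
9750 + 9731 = 19481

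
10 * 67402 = 674020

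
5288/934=5 + 309/467=5.66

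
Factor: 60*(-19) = - 1140 = -  2^2*3^1 * 5^1*19^1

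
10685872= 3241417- -7444455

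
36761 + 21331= 58092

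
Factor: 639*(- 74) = -47286= -  2^1*3^2 * 37^1*71^1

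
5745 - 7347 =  - 1602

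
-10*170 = -1700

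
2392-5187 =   -  2795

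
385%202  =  183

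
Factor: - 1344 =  - 2^6*3^1*7^1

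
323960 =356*910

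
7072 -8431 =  - 1359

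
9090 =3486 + 5604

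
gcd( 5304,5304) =5304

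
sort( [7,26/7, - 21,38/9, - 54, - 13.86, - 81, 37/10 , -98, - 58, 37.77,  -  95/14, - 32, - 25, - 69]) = [ - 98, - 81, - 69,-58, - 54, - 32, - 25  , - 21, - 13.86, -95/14, 37/10, 26/7,38/9,7,  37.77]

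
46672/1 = 46672 = 46672.00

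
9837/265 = 37 + 32/265=37.12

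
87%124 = 87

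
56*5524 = 309344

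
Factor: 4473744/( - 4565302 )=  - 2^3*3^1*7^( - 1)*11^1*37^1*59^( - 1)*229^1*5527^( - 1 )  =  - 2236872/2282651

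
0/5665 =0=0.00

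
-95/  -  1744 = 95/1744 = 0.05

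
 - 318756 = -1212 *263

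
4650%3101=1549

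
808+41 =849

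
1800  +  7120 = 8920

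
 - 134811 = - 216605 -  -81794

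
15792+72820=88612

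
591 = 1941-1350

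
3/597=1/199= 0.01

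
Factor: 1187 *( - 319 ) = -11^1*29^1*1187^1 = - 378653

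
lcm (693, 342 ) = 26334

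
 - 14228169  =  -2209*6441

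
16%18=16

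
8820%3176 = 2468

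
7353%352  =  313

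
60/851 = 60/851 = 0.07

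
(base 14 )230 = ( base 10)434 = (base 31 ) e0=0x1B2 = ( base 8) 662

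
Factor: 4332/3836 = 3^1 * 7^(-1) * 19^2* 137^( -1) = 1083/959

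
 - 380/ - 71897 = 380/71897 = 0.01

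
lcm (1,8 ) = 8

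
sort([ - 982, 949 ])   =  [- 982,949 ] 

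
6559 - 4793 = 1766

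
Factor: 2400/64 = 75/2 = 2^( - 1)*3^1*5^2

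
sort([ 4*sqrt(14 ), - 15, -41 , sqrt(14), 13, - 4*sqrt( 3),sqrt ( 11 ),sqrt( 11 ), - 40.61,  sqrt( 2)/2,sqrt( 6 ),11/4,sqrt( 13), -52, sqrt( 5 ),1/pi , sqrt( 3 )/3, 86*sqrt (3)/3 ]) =[ - 52 , - 41, - 40.61, - 15,-4*sqrt(3),1/pi, sqrt(3) /3,sqrt (2)/2  ,  sqrt( 5 ),sqrt( 6 ) , 11/4,sqrt( 11),sqrt(11),sqrt(13),sqrt(14 ),13,4*sqrt( 14), 86*sqrt (3 ) /3] 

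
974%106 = 20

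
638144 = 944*676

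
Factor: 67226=2^1*33613^1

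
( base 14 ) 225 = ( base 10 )425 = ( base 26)G9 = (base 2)110101001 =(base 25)H0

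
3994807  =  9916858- 5922051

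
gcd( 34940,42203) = 1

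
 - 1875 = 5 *(-375)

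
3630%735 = 690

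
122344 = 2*61172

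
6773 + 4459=11232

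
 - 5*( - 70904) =354520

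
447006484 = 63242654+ 383763830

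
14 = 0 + 14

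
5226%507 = 156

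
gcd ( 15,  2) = 1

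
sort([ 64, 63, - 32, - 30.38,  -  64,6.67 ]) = [ - 64, - 32,  -  30.38 , 6.67, 63,64 ] 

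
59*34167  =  2015853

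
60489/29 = 2085 + 24/29   =  2085.83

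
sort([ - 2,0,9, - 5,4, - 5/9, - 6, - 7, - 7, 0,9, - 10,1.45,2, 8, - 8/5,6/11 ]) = [ - 10 , -7,-7, - 6,  -  5 ,- 2, - 8/5, -5/9,  0, 0, 6/11,1.45,2, 4, 8,9, 9 ]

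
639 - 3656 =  - 3017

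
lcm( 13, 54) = 702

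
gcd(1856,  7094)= 2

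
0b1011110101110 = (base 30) 6M2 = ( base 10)6062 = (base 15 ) 1be2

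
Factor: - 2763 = -3^2*307^1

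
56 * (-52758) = -2954448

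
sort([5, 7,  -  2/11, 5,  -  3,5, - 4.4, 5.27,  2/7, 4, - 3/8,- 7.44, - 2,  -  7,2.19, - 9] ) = [-9,  -  7.44,-7,-4.4,  -  3, - 2,  -  3/8,-2/11,2/7,2.19,4, 5,5, 5, 5.27, 7 ] 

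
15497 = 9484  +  6013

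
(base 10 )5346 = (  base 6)40430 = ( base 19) EF7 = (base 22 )B10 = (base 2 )1010011100010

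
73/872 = 73/872 = 0.08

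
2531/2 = 2531/2= 1265.50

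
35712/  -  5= - 35712/5  =  -7142.40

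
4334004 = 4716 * 919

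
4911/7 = 4911/7 = 701.57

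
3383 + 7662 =11045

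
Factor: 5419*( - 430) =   -  2330170 = -2^1*5^1*43^1*5419^1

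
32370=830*39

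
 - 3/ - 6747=1/2249 = 0.00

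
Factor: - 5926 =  - 2^1*2963^1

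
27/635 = 27/635 =0.04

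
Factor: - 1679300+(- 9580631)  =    -  47^1 * 107^1*2239^1 =-11259931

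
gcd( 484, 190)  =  2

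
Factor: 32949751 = 71^1*464081^1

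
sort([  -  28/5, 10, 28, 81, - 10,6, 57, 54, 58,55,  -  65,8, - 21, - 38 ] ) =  [ - 65, - 38,- 21,-10, - 28/5, 6, 8, 10, 28, 54, 55 , 57, 58, 81 ] 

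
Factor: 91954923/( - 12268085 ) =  - 3^1*5^( - 1 )*23^(-1)*41^1*107^( - 1)* 151^1*997^( - 1)*4951^1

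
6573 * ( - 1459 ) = -9590007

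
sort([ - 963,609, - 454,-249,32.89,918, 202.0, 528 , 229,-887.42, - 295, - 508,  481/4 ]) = [ - 963, - 887.42,-508,-454, - 295,-249,32.89 , 481/4, 202.0, 229 , 528,609,918 ] 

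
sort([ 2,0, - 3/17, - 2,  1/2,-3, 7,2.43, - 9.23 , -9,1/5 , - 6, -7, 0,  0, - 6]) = [ - 9.23,-9, - 7, - 6,  -  6,  -  3, - 2 , - 3/17,0 , 0,0 , 1/5, 1/2, 2 , 2.43,7 ] 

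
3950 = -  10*( - 395)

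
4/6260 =1/1565 = 0.00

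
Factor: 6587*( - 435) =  - 3^1*5^1 * 7^1*29^1*941^1 = - 2865345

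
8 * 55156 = 441248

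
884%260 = 104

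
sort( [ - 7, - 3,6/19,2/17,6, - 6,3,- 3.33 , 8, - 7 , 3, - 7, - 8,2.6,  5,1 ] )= [-8, - 7, - 7, - 7, - 6, - 3.33, - 3,  2/17,6/19,1,2.6 , 3, 3,5, 6, 8 ] 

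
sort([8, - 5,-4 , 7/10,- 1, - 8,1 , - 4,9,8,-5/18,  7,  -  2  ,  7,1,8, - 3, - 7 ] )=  [ - 8 , - 7 , - 5,- 4, - 4, - 3,-2,-1, - 5/18 , 7/10, 1,1,  7 , 7,  8, 8, 8, 9]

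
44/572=1/13 = 0.08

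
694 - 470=224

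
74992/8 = 9374 = 9374.00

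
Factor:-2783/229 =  - 11^2*23^1*229^(  -  1 ) 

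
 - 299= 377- 676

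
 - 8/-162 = 4/81 = 0.05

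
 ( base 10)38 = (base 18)22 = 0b100110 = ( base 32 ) 16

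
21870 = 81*270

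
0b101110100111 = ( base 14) 1131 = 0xba7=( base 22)63D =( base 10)2983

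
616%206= 204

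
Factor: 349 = 349^1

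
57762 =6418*9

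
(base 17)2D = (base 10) 47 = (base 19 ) 29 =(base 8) 57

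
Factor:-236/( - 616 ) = 2^( - 1)*7^(  -  1)*11^( - 1)*59^1 = 59/154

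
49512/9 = 16504/3 = 5501.33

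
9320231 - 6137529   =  3182702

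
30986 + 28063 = 59049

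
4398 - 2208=2190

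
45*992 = 44640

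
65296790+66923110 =132219900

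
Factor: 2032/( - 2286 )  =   - 2^3*3^(  -  2 )=- 8/9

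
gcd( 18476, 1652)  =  4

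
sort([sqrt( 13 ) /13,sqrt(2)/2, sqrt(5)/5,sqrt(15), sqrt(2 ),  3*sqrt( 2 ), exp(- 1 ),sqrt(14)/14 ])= [sqrt (14) /14, sqrt(13)/13, exp( - 1), sqrt(5) /5, sqrt( 2) /2,sqrt( 2 ),sqrt(15), 3*sqrt ( 2) ] 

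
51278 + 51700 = 102978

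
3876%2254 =1622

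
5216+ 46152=51368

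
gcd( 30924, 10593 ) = 9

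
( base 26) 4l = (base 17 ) 76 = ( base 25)50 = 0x7D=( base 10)125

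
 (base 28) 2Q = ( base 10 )82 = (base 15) 57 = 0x52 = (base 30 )2M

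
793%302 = 189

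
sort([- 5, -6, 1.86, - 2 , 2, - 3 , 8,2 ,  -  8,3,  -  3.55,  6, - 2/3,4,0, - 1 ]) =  [ - 8, - 6, - 5, - 3.55, - 3,  -  2,  -  1, - 2/3,0,1.86,2, 2, 3,4,  6,8 ] 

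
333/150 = 111/50 = 2.22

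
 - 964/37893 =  - 964/37893 = - 0.03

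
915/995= 183/199=0.92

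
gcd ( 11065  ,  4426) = 2213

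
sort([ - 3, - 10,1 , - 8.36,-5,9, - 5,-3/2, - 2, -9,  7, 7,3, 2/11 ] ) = [ - 10, - 9, - 8.36 , - 5, - 5 , - 3, - 2, - 3/2, 2/11,1 , 3,7, 7,9]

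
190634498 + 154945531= 345580029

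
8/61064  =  1/7633 =0.00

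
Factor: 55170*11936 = 658509120   =  2^6*3^2 * 5^1 * 373^1*613^1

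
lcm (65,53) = 3445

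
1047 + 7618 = 8665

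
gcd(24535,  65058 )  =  7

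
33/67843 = 33/67843 = 0.00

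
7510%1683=778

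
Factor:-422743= - 73^1*5791^1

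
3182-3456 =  - 274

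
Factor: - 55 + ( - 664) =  - 719^1 = - 719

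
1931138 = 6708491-4777353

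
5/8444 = 5/8444 = 0.00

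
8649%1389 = 315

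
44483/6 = 44483/6 =7413.83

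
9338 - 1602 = 7736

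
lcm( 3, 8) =24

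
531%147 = 90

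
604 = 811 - 207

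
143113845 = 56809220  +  86304625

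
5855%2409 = 1037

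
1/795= 1/795  =  0.00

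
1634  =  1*1634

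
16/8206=8/4103 =0.00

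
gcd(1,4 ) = 1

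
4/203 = 4/203 = 0.02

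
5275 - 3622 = 1653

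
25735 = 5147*5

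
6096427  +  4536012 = 10632439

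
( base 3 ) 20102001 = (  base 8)11100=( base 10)4672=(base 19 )chh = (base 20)bdc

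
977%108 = 5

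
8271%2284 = 1419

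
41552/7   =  5936 =5936.00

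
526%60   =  46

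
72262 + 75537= 147799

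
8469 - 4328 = 4141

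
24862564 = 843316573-818454009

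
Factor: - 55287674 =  - 2^1*13^2*163573^1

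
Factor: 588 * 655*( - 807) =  - 310807980 = - 2^2*3^2 *5^1 * 7^2*131^1 *269^1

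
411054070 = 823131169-412077099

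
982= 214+768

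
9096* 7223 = 65700408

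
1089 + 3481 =4570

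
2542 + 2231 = 4773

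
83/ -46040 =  - 83/46040 = - 0.00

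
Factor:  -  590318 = -2^1*23^1*41^1 * 313^1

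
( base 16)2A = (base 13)33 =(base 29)1d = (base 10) 42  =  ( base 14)30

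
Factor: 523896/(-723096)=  - 263/363 = - 3^( - 1)*11^ (-2)*263^1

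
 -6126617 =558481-6685098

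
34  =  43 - 9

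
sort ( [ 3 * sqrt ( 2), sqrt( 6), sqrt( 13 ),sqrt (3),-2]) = [ - 2,sqrt(3 ),  sqrt( 6 ),sqrt( 13), 3*sqrt( 2 )]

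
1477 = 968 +509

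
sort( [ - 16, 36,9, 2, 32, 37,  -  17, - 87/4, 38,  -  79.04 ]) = [ - 79.04, - 87/4, - 17, - 16, 2,9, 32,36, 37,38 ]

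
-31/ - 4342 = 31/4342 = 0.01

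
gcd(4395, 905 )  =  5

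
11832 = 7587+4245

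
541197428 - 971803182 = -430605754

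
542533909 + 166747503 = 709281412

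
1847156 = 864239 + 982917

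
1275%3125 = 1275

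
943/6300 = 943/6300 = 0.15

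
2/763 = 2/763 = 0.00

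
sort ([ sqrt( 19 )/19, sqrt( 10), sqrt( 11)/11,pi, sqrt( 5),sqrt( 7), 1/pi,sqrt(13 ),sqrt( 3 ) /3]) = [ sqrt(19 )/19, sqrt( 11)/11,  1/pi, sqrt( 3 )/3, sqrt(5 ), sqrt(7 ),pi, sqrt( 10 ), sqrt( 13 )]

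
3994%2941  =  1053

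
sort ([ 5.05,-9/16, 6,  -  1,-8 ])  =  [ - 8,-1 ,-9/16,5.05,6] 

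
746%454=292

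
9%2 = 1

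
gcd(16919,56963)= 1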